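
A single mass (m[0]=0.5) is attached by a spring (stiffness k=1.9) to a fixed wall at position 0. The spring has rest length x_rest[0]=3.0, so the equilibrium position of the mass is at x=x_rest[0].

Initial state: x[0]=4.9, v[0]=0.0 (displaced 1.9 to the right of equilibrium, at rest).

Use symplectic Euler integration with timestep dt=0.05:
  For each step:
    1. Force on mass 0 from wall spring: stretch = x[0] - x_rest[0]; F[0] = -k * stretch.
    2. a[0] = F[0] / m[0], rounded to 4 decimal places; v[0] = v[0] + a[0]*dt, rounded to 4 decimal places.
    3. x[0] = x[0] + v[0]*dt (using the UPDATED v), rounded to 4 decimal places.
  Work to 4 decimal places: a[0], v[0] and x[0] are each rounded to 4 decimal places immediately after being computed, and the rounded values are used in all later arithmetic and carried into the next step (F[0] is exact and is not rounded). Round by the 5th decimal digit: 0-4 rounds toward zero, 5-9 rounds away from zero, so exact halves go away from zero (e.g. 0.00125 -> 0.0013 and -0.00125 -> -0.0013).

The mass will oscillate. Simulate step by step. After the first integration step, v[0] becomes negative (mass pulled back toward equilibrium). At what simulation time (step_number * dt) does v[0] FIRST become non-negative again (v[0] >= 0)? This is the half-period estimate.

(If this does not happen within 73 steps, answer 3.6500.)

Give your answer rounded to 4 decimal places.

Step 0: x=[4.9000] v=[0.0000]
Step 1: x=[4.8820] v=[-0.3610]
Step 2: x=[4.8461] v=[-0.7186]
Step 3: x=[4.7926] v=[-1.0694]
Step 4: x=[4.7221] v=[-1.4100]
Step 5: x=[4.6352] v=[-1.7372]
Step 6: x=[4.5328] v=[-2.0479]
Step 7: x=[4.4158] v=[-2.3391]
Step 8: x=[4.2854] v=[-2.6081]
Step 9: x=[4.1428] v=[-2.8523]
Step 10: x=[3.9893] v=[-3.0694]
Step 11: x=[3.8264] v=[-3.2574]
Step 12: x=[3.6557] v=[-3.4144]
Step 13: x=[3.4788] v=[-3.5390]
Step 14: x=[3.2973] v=[-3.6300]
Step 15: x=[3.1130] v=[-3.6865]
Step 16: x=[2.9276] v=[-3.7080]
Step 17: x=[2.7429] v=[-3.6942]
Step 18: x=[2.5606] v=[-3.6454]
Step 19: x=[2.3825] v=[-3.5619]
Step 20: x=[2.2103] v=[-3.4446]
Step 21: x=[2.0456] v=[-3.2946]
Step 22: x=[1.8899] v=[-3.1133]
Step 23: x=[1.7448] v=[-2.9024]
Step 24: x=[1.6116] v=[-2.6639]
Step 25: x=[1.4916] v=[-2.4001]
Step 26: x=[1.3859] v=[-2.1135]
Step 27: x=[1.2956] v=[-1.8068]
Step 28: x=[1.2215] v=[-1.4830]
Step 29: x=[1.1642] v=[-1.1451]
Step 30: x=[1.1244] v=[-0.7963]
Step 31: x=[1.1024] v=[-0.4399]
Step 32: x=[1.0984] v=[-0.0794]
Step 33: x=[1.1125] v=[0.2819]
First v>=0 after going negative at step 33, time=1.6500

Answer: 1.6500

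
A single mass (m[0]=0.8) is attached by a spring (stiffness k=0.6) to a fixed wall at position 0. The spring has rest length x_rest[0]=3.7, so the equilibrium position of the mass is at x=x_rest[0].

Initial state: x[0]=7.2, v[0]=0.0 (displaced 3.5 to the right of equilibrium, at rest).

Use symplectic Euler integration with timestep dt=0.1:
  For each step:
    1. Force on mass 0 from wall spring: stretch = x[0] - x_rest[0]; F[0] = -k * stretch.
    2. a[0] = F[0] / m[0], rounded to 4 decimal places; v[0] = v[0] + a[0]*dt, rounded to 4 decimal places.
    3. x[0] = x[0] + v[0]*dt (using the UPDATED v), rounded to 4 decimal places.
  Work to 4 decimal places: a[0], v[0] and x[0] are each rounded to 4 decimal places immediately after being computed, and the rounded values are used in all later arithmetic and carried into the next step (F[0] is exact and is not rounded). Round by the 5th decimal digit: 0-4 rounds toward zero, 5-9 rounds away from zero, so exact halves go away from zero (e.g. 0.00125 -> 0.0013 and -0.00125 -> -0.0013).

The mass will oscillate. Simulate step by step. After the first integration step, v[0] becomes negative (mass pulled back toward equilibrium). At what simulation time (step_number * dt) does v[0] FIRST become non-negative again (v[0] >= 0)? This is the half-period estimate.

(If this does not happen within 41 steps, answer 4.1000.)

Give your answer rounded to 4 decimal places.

Answer: 3.7000

Derivation:
Step 0: x=[7.2000] v=[0.0000]
Step 1: x=[7.1738] v=[-0.2625]
Step 2: x=[7.1215] v=[-0.5230]
Step 3: x=[7.0435] v=[-0.7796]
Step 4: x=[6.9405] v=[-1.0304]
Step 5: x=[6.8132] v=[-1.2734]
Step 6: x=[6.6625] v=[-1.5069]
Step 7: x=[6.4896] v=[-1.7291]
Step 8: x=[6.2958] v=[-1.9383]
Step 9: x=[6.0825] v=[-2.1330]
Step 10: x=[5.8513] v=[-2.3117]
Step 11: x=[5.6040] v=[-2.4731]
Step 12: x=[5.3424] v=[-2.6159]
Step 13: x=[5.0685] v=[-2.7391]
Step 14: x=[4.7843] v=[-2.8417]
Step 15: x=[4.4920] v=[-2.9230]
Step 16: x=[4.1938] v=[-2.9824]
Step 17: x=[3.8919] v=[-3.0194]
Step 18: x=[3.5885] v=[-3.0338]
Step 19: x=[3.2860] v=[-3.0254]
Step 20: x=[2.9866] v=[-2.9944]
Step 21: x=[2.6925] v=[-2.9409]
Step 22: x=[2.4060] v=[-2.8653]
Step 23: x=[2.1292] v=[-2.7683]
Step 24: x=[1.8642] v=[-2.6505]
Step 25: x=[1.6129] v=[-2.5128]
Step 26: x=[1.3773] v=[-2.3563]
Step 27: x=[1.1591] v=[-2.1821]
Step 28: x=[0.9600] v=[-1.9915]
Step 29: x=[0.7814] v=[-1.7860]
Step 30: x=[0.6247] v=[-1.5671]
Step 31: x=[0.4911] v=[-1.3365]
Step 32: x=[0.3815] v=[-1.0958]
Step 33: x=[0.2968] v=[-0.8469]
Step 34: x=[0.2376] v=[-0.5917]
Step 35: x=[0.2044] v=[-0.3320]
Step 36: x=[0.1974] v=[-0.0698]
Step 37: x=[0.2167] v=[0.1929]
First v>=0 after going negative at step 37, time=3.7000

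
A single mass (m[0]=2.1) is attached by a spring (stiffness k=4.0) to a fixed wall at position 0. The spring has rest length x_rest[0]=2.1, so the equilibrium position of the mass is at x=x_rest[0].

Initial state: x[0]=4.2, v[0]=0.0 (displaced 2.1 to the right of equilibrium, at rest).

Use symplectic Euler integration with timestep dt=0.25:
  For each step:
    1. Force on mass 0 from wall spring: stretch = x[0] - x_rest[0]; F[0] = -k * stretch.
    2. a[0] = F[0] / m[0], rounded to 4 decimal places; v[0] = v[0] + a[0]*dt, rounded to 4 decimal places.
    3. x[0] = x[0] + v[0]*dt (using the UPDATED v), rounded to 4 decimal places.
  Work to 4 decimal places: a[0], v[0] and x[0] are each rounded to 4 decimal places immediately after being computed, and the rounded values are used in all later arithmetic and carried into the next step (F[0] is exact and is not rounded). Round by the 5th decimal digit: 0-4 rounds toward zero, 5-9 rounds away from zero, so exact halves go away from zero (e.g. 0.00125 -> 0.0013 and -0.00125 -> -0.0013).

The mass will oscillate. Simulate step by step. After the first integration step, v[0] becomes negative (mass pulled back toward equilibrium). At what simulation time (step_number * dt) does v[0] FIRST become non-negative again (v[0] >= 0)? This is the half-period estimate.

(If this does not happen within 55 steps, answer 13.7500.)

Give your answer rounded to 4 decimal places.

Answer: 2.5000

Derivation:
Step 0: x=[4.2000] v=[0.0000]
Step 1: x=[3.9500] v=[-1.0000]
Step 2: x=[3.4798] v=[-1.8810]
Step 3: x=[2.8453] v=[-2.5381]
Step 4: x=[2.1221] v=[-2.8930]
Step 5: x=[1.3962] v=[-2.9035]
Step 6: x=[0.7541] v=[-2.5684]
Step 7: x=[0.2722] v=[-1.9275]
Step 8: x=[0.0079] v=[-1.0571]
Step 9: x=[-0.0073] v=[-0.0609]
Step 10: x=[0.2284] v=[0.9426]
First v>=0 after going negative at step 10, time=2.5000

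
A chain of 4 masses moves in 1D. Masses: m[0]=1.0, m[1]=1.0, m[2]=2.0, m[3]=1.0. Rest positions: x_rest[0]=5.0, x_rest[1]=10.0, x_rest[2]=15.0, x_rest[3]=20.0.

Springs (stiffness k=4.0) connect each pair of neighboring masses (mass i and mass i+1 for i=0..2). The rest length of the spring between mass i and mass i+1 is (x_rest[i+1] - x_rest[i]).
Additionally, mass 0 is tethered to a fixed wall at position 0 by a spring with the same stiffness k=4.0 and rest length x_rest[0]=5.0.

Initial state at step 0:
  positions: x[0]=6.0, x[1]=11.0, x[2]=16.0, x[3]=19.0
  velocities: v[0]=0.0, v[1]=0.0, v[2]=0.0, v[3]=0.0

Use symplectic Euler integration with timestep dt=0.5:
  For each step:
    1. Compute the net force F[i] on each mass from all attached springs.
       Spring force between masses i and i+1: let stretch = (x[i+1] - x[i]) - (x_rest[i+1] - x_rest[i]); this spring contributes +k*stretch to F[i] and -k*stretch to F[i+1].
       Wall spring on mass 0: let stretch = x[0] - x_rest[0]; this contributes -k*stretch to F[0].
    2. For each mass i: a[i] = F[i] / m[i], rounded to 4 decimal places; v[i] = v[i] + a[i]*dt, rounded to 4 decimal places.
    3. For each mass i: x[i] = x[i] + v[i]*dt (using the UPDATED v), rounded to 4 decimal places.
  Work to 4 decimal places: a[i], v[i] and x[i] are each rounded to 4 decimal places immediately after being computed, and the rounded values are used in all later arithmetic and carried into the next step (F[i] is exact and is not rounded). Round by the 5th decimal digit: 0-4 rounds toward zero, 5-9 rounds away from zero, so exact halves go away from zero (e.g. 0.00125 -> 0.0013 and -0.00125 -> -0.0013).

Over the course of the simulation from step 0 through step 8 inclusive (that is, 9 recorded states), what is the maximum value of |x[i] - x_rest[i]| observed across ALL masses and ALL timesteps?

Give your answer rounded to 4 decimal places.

Step 0: x=[6.0000 11.0000 16.0000 19.0000] v=[0.0000 0.0000 0.0000 0.0000]
Step 1: x=[5.0000 11.0000 15.0000 21.0000] v=[-2.0000 0.0000 -2.0000 4.0000]
Step 2: x=[5.0000 9.0000 15.0000 22.0000] v=[0.0000 -4.0000 0.0000 2.0000]
Step 3: x=[4.0000 9.0000 15.5000 21.0000] v=[-2.0000 0.0000 1.0000 -2.0000]
Step 4: x=[4.0000 10.5000 15.5000 19.5000] v=[0.0000 3.0000 0.0000 -3.0000]
Step 5: x=[6.5000 10.5000 15.0000 19.0000] v=[5.0000 0.0000 -1.0000 -1.0000]
Step 6: x=[6.5000 11.0000 14.2500 19.5000] v=[0.0000 1.0000 -1.5000 1.0000]
Step 7: x=[4.5000 10.2500 14.5000 19.7500] v=[-4.0000 -1.5000 0.5000 0.5000]
Step 8: x=[3.7500 8.0000 15.2500 19.7500] v=[-1.5000 -4.5000 1.5000 0.0000]
Max displacement = 2.0000

Answer: 2.0000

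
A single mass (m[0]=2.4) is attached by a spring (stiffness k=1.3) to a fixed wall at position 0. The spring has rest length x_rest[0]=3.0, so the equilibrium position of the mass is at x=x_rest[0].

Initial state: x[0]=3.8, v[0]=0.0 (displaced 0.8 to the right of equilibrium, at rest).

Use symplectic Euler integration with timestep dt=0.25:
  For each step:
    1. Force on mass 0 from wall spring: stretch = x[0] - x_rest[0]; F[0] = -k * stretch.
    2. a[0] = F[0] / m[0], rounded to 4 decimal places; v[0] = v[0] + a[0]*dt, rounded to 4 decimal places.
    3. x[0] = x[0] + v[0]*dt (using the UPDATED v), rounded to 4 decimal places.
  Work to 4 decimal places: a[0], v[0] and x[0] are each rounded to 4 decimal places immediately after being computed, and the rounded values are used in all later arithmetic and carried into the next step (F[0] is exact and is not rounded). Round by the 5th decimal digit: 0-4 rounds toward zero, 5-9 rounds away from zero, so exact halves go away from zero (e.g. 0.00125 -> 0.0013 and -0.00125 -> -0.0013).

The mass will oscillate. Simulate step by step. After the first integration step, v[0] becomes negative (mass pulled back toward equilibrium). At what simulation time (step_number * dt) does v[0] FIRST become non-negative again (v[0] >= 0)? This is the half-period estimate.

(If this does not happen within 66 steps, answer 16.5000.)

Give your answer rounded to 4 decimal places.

Answer: 4.5000

Derivation:
Step 0: x=[3.8000] v=[0.0000]
Step 1: x=[3.7729] v=[-0.1083]
Step 2: x=[3.7197] v=[-0.2130]
Step 3: x=[3.6421] v=[-0.3105]
Step 4: x=[3.5427] v=[-0.3975]
Step 5: x=[3.4250] v=[-0.4710]
Step 6: x=[3.2929] v=[-0.5286]
Step 7: x=[3.1508] v=[-0.5683]
Step 8: x=[3.0036] v=[-0.5887]
Step 9: x=[2.8563] v=[-0.5892]
Step 10: x=[2.7139] v=[-0.5698]
Step 11: x=[2.5811] v=[-0.5311]
Step 12: x=[2.4625] v=[-0.4744]
Step 13: x=[2.3621] v=[-0.4016]
Step 14: x=[2.2833] v=[-0.3152]
Step 15: x=[2.2288] v=[-0.2182]
Step 16: x=[2.2004] v=[-0.1138]
Step 17: x=[2.1990] v=[-0.0055]
Step 18: x=[2.2248] v=[0.1030]
First v>=0 after going negative at step 18, time=4.5000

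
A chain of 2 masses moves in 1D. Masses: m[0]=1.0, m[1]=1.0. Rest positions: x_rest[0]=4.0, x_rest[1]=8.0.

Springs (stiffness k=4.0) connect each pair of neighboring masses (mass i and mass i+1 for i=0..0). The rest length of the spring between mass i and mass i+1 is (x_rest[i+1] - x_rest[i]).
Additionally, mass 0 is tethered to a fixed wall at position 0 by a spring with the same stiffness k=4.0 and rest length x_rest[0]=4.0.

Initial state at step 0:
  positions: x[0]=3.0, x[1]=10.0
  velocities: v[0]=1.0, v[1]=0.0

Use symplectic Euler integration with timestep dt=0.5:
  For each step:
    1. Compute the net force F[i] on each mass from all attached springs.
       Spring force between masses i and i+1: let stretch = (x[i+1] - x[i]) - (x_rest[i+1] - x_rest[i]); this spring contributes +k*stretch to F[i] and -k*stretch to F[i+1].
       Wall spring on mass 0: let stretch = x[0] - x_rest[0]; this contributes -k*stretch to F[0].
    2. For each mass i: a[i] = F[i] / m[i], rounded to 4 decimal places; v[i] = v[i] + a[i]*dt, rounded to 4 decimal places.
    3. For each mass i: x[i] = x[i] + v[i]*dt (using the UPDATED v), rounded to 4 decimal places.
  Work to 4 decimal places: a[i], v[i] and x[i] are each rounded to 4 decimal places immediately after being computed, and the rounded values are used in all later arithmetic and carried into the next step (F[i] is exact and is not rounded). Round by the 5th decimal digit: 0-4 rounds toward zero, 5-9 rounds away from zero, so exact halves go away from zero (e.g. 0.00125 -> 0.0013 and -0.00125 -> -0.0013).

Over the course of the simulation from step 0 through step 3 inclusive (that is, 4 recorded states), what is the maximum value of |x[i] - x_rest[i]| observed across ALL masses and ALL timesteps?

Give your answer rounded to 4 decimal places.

Step 0: x=[3.0000 10.0000] v=[1.0000 0.0000]
Step 1: x=[7.5000 7.0000] v=[9.0000 -6.0000]
Step 2: x=[4.0000 8.5000] v=[-7.0000 3.0000]
Step 3: x=[1.0000 9.5000] v=[-6.0000 2.0000]
Max displacement = 3.5000

Answer: 3.5000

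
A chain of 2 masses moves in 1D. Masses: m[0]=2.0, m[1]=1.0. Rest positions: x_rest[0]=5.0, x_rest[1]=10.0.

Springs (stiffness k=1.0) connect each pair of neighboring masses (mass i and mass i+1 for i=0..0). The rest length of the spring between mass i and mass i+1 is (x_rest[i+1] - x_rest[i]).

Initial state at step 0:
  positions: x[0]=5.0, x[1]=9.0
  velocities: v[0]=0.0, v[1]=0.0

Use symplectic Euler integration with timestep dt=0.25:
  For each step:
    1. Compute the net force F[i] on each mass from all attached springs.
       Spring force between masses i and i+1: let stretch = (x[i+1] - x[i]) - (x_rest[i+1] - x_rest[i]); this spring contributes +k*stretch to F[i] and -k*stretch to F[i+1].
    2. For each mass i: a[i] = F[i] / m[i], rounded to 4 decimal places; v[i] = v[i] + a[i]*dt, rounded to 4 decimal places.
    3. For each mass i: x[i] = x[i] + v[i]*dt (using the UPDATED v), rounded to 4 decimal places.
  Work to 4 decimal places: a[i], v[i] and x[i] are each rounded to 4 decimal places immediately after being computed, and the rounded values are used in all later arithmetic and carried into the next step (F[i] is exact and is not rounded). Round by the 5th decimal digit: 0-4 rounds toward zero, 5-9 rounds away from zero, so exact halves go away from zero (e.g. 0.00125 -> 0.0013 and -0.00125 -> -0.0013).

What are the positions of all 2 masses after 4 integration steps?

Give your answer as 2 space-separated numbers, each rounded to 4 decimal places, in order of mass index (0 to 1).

Answer: 4.7296 9.5410

Derivation:
Step 0: x=[5.0000 9.0000] v=[0.0000 0.0000]
Step 1: x=[4.9688 9.0625] v=[-0.1250 0.2500]
Step 2: x=[4.9092 9.1817] v=[-0.2383 0.4766]
Step 3: x=[4.8269 9.3463] v=[-0.3293 0.6585]
Step 4: x=[4.7296 9.5410] v=[-0.3894 0.7787]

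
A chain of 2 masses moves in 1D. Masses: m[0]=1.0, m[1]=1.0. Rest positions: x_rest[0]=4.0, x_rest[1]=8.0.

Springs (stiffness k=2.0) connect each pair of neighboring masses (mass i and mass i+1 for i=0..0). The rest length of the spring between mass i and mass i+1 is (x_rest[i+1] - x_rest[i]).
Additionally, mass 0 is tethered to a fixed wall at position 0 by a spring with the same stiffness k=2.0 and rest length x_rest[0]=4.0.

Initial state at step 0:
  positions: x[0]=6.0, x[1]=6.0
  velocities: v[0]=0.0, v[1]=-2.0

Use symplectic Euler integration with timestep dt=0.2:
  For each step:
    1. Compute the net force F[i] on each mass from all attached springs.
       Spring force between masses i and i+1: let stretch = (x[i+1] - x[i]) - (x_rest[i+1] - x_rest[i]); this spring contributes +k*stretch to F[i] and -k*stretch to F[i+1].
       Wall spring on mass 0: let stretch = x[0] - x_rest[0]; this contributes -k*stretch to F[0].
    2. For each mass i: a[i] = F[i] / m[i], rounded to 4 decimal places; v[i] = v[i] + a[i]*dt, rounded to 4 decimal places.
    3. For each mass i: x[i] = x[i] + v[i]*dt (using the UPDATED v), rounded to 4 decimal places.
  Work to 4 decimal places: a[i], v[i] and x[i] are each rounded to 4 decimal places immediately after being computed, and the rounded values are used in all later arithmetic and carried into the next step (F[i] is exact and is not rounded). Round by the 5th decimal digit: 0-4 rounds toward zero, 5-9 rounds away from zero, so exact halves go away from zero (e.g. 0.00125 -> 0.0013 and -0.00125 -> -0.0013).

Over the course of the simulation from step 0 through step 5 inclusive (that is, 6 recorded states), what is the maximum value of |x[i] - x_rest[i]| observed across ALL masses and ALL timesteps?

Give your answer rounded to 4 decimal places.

Answer: 2.6700

Derivation:
Step 0: x=[6.0000 6.0000] v=[0.0000 -2.0000]
Step 1: x=[5.5200 5.9200] v=[-2.4000 -0.4000]
Step 2: x=[4.6304 6.1280] v=[-4.4480 1.0400]
Step 3: x=[3.4902 6.5362] v=[-5.7011 2.0410]
Step 4: x=[2.3144 7.0207] v=[-5.8788 2.4226]
Step 5: x=[1.3300 7.4487] v=[-4.9220 2.1401]
Max displacement = 2.6700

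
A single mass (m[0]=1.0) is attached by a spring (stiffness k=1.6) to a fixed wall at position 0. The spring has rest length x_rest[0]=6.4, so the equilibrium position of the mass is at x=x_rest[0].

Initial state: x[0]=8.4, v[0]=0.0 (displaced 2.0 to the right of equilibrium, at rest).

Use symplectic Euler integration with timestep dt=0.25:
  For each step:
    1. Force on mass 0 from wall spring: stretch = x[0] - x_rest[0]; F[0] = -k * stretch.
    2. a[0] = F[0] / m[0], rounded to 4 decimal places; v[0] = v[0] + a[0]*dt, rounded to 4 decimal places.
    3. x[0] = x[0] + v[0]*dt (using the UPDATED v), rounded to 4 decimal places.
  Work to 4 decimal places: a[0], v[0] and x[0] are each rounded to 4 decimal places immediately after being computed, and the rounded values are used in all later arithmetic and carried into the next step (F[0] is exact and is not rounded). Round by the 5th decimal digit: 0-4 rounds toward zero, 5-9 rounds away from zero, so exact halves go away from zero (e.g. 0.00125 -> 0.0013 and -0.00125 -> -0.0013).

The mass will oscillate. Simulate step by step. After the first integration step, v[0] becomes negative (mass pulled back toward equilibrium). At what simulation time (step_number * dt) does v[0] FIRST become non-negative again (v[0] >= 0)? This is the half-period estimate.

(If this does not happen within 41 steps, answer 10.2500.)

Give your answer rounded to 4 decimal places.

Answer: 2.5000

Derivation:
Step 0: x=[8.4000] v=[0.0000]
Step 1: x=[8.2000] v=[-0.8000]
Step 2: x=[7.8200] v=[-1.5200]
Step 3: x=[7.2980] v=[-2.0880]
Step 4: x=[6.6862] v=[-2.4472]
Step 5: x=[6.0458] v=[-2.5617]
Step 6: x=[5.4408] v=[-2.4200]
Step 7: x=[4.9317] v=[-2.0363]
Step 8: x=[4.5695] v=[-1.4490]
Step 9: x=[4.3903] v=[-0.7168]
Step 10: x=[4.4121] v=[0.0871]
First v>=0 after going negative at step 10, time=2.5000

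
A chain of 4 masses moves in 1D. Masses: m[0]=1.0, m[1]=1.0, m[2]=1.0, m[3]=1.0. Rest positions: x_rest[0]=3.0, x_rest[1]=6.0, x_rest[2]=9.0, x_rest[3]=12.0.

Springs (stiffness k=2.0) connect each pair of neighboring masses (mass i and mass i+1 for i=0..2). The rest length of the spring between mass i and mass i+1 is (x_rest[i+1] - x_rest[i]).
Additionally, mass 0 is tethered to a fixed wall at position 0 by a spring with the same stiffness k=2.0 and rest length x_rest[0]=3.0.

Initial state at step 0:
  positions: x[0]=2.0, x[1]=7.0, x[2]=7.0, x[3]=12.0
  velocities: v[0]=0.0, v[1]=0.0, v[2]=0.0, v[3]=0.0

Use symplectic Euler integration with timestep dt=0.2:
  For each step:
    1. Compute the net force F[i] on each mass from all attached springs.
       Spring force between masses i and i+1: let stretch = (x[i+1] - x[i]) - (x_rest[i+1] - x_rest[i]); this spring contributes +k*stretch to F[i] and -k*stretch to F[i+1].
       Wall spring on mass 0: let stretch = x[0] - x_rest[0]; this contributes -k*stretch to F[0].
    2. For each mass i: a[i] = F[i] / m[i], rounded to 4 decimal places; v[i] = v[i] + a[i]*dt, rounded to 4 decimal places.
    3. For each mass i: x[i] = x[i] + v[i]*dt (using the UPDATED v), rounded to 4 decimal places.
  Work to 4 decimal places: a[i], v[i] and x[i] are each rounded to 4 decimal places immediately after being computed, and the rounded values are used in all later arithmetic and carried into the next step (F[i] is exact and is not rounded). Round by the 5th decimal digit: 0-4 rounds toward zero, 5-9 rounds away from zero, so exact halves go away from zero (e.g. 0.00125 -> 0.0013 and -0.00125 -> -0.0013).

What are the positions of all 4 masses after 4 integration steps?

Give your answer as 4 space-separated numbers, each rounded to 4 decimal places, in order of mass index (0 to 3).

Answer: 3.4815 4.5079 9.5710 10.9894

Derivation:
Step 0: x=[2.0000 7.0000 7.0000 12.0000] v=[0.0000 0.0000 0.0000 0.0000]
Step 1: x=[2.2400 6.6000 7.4000 11.8400] v=[1.2000 -2.0000 2.0000 -0.8000]
Step 2: x=[2.6496 5.9152 8.0912 11.5648] v=[2.0480 -3.4240 3.4560 -1.3760]
Step 3: x=[3.1085 5.1432 8.8862 11.2517] v=[2.2944 -3.8598 3.9750 -1.5654]
Step 4: x=[3.4815 4.5079 9.5710 10.9894] v=[1.8649 -3.1765 3.4240 -1.3116]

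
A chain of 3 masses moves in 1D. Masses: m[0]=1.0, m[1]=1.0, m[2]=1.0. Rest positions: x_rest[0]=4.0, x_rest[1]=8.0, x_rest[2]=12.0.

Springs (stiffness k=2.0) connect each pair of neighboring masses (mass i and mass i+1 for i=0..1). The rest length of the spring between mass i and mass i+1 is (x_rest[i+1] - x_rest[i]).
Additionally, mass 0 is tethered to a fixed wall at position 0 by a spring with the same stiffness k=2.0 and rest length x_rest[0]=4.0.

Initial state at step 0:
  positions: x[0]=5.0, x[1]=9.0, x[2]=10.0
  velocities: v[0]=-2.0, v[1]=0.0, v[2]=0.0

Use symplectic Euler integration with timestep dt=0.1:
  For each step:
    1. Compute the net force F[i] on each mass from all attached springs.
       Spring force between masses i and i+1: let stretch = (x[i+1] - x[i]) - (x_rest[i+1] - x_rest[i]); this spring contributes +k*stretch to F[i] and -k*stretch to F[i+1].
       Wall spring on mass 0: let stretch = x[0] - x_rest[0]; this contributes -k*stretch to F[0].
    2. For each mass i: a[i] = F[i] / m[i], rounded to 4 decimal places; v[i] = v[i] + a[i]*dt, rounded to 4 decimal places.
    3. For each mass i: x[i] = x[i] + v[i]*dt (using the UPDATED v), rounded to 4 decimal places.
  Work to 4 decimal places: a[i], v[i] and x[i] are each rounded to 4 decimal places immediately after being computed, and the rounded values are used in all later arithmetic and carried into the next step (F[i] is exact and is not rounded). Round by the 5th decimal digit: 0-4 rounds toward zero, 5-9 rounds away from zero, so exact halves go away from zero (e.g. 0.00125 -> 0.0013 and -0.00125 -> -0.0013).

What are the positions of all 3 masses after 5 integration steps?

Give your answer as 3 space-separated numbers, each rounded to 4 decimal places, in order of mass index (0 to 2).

Answer: 3.8400 8.1335 10.8175

Derivation:
Step 0: x=[5.0000 9.0000 10.0000] v=[-2.0000 0.0000 0.0000]
Step 1: x=[4.7800 8.9400 10.0600] v=[-2.2000 -0.6000 0.6000]
Step 2: x=[4.5476 8.8192 10.1776] v=[-2.3240 -1.2080 1.1760]
Step 3: x=[4.3097 8.6401 10.3480] v=[-2.3792 -1.7906 1.7043]
Step 4: x=[4.0722 8.4086 10.5643] v=[-2.3751 -2.3151 2.1627]
Step 5: x=[3.8400 8.1335 10.8175] v=[-2.3223 -2.7512 2.5316]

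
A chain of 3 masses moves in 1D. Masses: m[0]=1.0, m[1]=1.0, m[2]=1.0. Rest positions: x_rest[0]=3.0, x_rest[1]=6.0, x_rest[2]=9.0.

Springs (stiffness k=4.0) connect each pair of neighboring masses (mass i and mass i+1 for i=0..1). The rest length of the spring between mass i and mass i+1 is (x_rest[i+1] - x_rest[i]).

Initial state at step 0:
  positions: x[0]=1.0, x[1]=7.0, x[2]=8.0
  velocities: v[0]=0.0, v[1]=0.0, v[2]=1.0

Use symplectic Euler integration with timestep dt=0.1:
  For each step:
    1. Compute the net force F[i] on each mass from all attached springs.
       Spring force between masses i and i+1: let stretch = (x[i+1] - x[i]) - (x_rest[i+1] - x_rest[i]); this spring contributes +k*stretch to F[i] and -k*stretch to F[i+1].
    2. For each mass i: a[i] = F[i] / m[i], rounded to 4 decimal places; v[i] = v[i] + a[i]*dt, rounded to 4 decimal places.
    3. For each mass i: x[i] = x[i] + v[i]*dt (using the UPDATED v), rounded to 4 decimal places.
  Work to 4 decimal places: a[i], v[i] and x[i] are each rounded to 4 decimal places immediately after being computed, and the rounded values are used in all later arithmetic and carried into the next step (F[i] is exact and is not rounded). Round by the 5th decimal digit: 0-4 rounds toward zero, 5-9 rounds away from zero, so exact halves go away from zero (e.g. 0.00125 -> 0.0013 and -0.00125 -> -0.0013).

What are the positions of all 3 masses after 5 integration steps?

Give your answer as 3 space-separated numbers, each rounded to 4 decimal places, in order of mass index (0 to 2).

Answer: 2.3948 4.8327 9.2724

Derivation:
Step 0: x=[1.0000 7.0000 8.0000] v=[0.0000 0.0000 1.0000]
Step 1: x=[1.1200 6.8000 8.1800] v=[1.2000 -2.0000 1.8000]
Step 2: x=[1.3472 6.4280 8.4248] v=[2.2720 -3.7200 2.4480]
Step 3: x=[1.6576 5.9326 8.7097] v=[3.1043 -4.9536 2.8493]
Step 4: x=[2.0190 5.3773 9.0036] v=[3.6143 -5.5528 2.9385]
Step 5: x=[2.3948 4.8327 9.2724] v=[3.7576 -5.4456 2.6880]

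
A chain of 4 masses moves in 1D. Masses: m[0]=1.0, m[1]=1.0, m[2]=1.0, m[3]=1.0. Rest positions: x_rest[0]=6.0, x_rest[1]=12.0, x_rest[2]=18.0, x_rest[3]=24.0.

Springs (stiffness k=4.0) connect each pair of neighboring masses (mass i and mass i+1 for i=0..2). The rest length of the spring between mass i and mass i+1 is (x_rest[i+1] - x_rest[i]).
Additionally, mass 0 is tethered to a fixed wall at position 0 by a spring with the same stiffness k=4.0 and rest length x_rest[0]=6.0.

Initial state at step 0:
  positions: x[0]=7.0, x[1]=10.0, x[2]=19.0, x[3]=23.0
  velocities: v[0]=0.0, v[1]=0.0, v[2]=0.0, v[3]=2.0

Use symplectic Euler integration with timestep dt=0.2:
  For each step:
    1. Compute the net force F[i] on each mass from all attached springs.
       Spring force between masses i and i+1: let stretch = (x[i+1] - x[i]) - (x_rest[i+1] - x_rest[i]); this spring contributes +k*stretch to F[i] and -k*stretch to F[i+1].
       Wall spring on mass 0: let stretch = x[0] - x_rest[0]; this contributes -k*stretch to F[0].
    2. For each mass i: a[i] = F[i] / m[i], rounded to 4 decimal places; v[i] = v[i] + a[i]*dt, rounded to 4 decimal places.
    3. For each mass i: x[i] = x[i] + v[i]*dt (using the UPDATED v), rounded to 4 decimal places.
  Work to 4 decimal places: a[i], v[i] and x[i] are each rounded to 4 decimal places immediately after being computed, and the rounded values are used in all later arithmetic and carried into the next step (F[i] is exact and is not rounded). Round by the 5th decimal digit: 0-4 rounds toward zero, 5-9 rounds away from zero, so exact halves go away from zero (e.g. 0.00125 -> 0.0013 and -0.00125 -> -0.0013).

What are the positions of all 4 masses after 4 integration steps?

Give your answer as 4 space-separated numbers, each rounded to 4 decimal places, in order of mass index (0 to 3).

Answer: 4.6854 13.5399 16.6962 25.2452

Derivation:
Step 0: x=[7.0000 10.0000 19.0000 23.0000] v=[0.0000 0.0000 0.0000 2.0000]
Step 1: x=[6.3600 10.9600 18.2000 23.7200] v=[-3.2000 4.8000 -4.0000 3.6000]
Step 2: x=[5.4384 12.3424 17.1248 24.5168] v=[-4.6080 6.9120 -5.3760 3.9840]
Step 3: x=[4.7513 13.3853 16.4671 25.0909] v=[-3.4355 5.2147 -3.2883 2.8704]
Step 4: x=[4.6854 13.5399 16.6962 25.2452] v=[-0.3293 0.7729 1.1453 0.7714]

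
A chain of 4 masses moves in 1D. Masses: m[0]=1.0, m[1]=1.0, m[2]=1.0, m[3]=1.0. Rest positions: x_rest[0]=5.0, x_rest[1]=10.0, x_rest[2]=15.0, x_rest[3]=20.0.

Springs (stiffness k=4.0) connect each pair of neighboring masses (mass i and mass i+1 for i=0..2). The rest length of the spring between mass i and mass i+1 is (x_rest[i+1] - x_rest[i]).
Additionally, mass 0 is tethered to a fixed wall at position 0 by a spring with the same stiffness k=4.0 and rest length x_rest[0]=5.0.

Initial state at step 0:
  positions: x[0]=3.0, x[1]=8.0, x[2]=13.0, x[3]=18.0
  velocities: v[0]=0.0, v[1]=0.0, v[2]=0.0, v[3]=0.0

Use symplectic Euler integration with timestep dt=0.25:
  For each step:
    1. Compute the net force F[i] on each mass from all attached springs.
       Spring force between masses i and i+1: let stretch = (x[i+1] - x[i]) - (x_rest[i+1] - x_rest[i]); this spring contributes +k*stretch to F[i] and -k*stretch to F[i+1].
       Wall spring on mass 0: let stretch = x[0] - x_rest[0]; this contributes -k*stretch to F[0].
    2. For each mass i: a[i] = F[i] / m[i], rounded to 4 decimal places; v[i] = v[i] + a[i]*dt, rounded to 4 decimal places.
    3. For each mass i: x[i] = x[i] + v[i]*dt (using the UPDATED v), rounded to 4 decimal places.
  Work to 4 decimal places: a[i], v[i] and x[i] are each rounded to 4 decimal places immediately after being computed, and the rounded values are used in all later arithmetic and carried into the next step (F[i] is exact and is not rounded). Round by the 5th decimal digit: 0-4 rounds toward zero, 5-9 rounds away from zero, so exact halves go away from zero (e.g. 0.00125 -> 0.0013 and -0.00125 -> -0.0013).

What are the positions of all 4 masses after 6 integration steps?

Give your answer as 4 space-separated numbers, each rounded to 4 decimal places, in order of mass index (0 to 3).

Step 0: x=[3.0000 8.0000 13.0000 18.0000] v=[0.0000 0.0000 0.0000 0.0000]
Step 1: x=[3.5000 8.0000 13.0000 18.0000] v=[2.0000 0.0000 0.0000 0.0000]
Step 2: x=[4.2500 8.1250 13.0000 18.0000] v=[3.0000 0.5000 0.0000 0.0000]
Step 3: x=[4.9063 8.5000 13.0313 18.0000] v=[2.6250 1.5000 0.1250 0.0000]
Step 4: x=[5.2344 9.1094 13.1719 18.0078] v=[1.3124 2.4376 0.5624 0.0313]
Step 5: x=[5.2227 9.7657 13.5059 18.0567] v=[-0.0470 2.6251 1.3358 0.1954]
Step 6: x=[5.0410 10.2213 14.0425 18.2179] v=[-0.7267 1.8223 2.1464 0.6446]

Answer: 5.0410 10.2213 14.0425 18.2179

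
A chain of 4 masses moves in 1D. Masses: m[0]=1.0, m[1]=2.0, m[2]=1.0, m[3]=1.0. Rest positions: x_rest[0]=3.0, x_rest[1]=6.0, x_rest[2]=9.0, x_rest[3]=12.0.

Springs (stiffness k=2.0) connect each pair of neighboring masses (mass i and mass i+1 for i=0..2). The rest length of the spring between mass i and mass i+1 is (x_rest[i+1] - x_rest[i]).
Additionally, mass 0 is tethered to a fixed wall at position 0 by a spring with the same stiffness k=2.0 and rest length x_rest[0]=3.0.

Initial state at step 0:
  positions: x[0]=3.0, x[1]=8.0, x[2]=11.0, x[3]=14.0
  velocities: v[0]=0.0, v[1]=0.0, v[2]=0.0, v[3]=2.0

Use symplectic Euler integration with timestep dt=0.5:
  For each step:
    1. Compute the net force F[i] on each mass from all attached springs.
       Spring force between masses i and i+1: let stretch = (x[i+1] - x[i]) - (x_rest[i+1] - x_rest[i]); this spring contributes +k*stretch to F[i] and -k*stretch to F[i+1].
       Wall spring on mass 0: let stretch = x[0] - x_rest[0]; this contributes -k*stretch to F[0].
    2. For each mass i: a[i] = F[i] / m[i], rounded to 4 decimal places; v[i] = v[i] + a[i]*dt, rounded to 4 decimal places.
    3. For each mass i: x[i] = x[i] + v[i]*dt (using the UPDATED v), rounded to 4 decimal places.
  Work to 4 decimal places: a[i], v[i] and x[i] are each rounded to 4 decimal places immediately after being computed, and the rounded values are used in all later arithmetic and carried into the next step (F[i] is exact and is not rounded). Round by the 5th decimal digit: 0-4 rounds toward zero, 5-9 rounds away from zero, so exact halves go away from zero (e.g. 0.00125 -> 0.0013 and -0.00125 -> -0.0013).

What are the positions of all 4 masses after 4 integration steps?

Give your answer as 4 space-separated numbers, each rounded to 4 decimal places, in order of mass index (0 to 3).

Answer: 3.0000 7.4375 11.4375 14.8125

Derivation:
Step 0: x=[3.0000 8.0000 11.0000 14.0000] v=[0.0000 0.0000 0.0000 2.0000]
Step 1: x=[4.0000 7.5000 11.0000 15.0000] v=[2.0000 -1.0000 0.0000 2.0000]
Step 2: x=[4.7500 7.0000 11.2500 15.5000] v=[1.5000 -1.0000 0.5000 1.0000]
Step 3: x=[4.2500 7.0000 11.5000 15.3750] v=[-1.0000 0.0000 0.5000 -0.2500]
Step 4: x=[3.0000 7.4375 11.4375 14.8125] v=[-2.5000 0.8750 -0.1250 -1.1250]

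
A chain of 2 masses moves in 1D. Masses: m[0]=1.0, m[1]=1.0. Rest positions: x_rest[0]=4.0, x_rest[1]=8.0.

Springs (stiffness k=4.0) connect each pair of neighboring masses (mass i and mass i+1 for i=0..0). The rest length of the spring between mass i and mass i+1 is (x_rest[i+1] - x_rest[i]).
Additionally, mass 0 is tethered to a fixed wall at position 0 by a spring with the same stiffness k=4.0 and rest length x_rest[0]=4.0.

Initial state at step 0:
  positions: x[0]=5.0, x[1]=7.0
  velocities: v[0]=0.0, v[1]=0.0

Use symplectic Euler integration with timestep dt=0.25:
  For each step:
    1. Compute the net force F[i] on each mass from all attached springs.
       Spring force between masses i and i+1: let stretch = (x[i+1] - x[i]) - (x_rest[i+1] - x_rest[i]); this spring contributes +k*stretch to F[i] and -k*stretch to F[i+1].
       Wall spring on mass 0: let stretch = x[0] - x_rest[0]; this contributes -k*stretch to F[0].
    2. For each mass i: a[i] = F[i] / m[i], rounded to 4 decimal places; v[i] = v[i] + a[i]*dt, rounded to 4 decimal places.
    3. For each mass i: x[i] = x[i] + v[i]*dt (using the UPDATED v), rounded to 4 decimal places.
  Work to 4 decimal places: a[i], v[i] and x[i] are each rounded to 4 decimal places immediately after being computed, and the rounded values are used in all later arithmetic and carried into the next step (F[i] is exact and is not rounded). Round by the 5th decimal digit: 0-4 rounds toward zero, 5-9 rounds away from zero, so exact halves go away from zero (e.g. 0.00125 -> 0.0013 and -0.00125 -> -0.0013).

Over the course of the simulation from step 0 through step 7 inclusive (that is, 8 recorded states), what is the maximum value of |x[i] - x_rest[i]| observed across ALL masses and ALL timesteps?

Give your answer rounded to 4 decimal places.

Answer: 1.3981

Derivation:
Step 0: x=[5.0000 7.0000] v=[0.0000 0.0000]
Step 1: x=[4.2500 7.5000] v=[-3.0000 2.0000]
Step 2: x=[3.2500 8.1875] v=[-4.0000 2.7500]
Step 3: x=[2.6719 8.6406] v=[-2.3125 1.8125]
Step 4: x=[2.9180 8.6016] v=[0.9843 -0.1562]
Step 5: x=[3.8555 8.1417] v=[3.7499 -1.8398]
Step 6: x=[4.9007 7.6102] v=[4.1806 -2.1260]
Step 7: x=[5.3981 7.4013] v=[1.9894 -0.8355]
Max displacement = 1.3981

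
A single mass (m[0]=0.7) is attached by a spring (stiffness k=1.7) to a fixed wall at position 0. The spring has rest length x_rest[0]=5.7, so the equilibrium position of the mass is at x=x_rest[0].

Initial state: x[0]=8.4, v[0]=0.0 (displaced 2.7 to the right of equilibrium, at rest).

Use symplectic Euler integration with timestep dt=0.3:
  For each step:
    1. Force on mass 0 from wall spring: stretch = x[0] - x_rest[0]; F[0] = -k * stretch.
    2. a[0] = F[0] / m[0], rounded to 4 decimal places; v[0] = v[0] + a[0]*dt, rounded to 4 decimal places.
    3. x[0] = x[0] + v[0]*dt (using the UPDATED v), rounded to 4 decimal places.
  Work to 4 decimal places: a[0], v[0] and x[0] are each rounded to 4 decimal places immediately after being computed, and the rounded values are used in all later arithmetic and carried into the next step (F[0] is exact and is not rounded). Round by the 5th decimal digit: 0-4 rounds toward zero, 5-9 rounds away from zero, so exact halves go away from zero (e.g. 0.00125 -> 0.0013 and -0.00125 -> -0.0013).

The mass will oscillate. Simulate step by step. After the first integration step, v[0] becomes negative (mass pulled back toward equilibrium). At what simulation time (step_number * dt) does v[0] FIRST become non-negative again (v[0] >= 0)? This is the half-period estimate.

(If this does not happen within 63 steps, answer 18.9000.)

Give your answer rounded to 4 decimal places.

Step 0: x=[8.4000] v=[0.0000]
Step 1: x=[7.8099] v=[-1.9671]
Step 2: x=[6.7586] v=[-3.5043]
Step 3: x=[5.4759] v=[-4.2756]
Step 4: x=[4.2422] v=[-4.1123]
Step 5: x=[3.3271] v=[-3.0502]
Step 6: x=[2.9307] v=[-1.3214]
Step 7: x=[3.1396] v=[0.6962]
First v>=0 after going negative at step 7, time=2.1000

Answer: 2.1000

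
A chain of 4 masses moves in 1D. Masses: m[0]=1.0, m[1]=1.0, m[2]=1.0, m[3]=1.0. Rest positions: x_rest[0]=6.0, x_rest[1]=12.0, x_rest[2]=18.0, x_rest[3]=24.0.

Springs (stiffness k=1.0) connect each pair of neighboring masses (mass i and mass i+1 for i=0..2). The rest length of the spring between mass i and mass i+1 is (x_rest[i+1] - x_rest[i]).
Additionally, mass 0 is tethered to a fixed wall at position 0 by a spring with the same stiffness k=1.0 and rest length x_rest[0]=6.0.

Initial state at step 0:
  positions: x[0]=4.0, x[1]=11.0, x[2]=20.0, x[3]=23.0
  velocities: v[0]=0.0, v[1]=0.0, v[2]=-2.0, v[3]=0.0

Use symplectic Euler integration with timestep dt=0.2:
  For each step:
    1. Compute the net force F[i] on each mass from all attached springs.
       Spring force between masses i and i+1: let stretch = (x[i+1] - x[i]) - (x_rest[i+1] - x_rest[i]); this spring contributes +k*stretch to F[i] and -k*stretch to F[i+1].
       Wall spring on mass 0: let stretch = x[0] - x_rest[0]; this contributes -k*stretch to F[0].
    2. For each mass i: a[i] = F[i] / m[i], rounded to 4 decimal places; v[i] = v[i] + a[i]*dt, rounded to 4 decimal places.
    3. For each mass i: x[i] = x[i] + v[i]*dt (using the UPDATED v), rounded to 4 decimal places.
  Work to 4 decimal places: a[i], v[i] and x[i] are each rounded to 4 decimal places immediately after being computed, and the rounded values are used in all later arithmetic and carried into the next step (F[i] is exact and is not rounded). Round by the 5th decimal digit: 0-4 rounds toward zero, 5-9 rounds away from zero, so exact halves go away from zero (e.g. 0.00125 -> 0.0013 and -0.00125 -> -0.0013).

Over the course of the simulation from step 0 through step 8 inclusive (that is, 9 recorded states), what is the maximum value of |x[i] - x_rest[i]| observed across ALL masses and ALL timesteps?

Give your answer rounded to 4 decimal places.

Answer: 3.5586

Derivation:
Step 0: x=[4.0000 11.0000 20.0000 23.0000] v=[0.0000 0.0000 -2.0000 0.0000]
Step 1: x=[4.1200 11.0800 19.3600 23.1200] v=[0.6000 0.4000 -3.2000 0.6000]
Step 2: x=[4.3536 11.2128 18.5392 23.3296] v=[1.1680 0.6640 -4.1040 1.0480]
Step 3: x=[4.6874 11.3643 17.6170 23.5876] v=[1.6691 0.7574 -4.6112 1.2899]
Step 4: x=[5.1008 11.4988 16.6835 23.8468] v=[2.0670 0.6726 -4.6676 1.2958]
Step 5: x=[5.5661 11.5848 15.8291 24.0594] v=[2.3264 0.4299 -4.2719 1.0631]
Step 6: x=[6.0495 11.5998 15.1342 24.1828] v=[2.4169 0.0750 -3.4747 0.6170]
Step 7: x=[6.5129 11.5342 14.6598 24.1843] v=[2.3171 -0.3282 -2.3719 0.0073]
Step 8: x=[6.9167 11.3927 14.4414 24.0448] v=[2.0188 -0.7073 -1.0921 -0.6976]
Max displacement = 3.5586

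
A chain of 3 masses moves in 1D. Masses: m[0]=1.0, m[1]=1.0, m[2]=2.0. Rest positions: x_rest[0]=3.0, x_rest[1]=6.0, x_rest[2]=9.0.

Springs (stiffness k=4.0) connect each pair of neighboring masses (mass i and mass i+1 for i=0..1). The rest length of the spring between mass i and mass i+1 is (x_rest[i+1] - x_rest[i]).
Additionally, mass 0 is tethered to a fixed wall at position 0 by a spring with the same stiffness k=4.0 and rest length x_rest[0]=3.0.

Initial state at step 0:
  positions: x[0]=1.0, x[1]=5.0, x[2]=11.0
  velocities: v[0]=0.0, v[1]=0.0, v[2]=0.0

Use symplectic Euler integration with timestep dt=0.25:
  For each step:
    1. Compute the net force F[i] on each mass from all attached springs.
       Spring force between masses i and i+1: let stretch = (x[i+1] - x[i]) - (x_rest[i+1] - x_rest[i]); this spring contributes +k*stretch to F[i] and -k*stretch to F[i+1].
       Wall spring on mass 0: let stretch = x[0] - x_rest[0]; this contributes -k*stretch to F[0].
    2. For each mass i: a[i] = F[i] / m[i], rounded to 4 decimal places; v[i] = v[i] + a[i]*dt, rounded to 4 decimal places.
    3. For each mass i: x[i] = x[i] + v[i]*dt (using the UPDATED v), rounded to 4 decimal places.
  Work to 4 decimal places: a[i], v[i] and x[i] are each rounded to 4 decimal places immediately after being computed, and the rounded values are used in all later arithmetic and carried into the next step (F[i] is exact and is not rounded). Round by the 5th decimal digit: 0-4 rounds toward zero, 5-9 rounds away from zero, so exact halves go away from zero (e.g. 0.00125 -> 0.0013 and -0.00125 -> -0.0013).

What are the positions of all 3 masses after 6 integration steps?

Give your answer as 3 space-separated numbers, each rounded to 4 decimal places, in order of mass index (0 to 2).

Step 0: x=[1.0000 5.0000 11.0000] v=[0.0000 0.0000 0.0000]
Step 1: x=[1.7500 5.5000 10.6250] v=[3.0000 2.0000 -1.5000]
Step 2: x=[3.0000 6.3438 9.9844] v=[5.0000 3.3750 -2.5625]
Step 3: x=[4.3360 7.2618 9.2637] v=[5.3438 3.6718 -2.8828]
Step 4: x=[5.3194 7.9488 8.6678] v=[3.9336 2.7479 -2.3838]
Step 5: x=[5.6303 8.1582 8.3570] v=[1.2436 0.8375 -1.2433]
Step 6: x=[5.1656 7.7853 8.3963] v=[-1.8588 -1.4916 0.1573]

Answer: 5.1656 7.7853 8.3963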